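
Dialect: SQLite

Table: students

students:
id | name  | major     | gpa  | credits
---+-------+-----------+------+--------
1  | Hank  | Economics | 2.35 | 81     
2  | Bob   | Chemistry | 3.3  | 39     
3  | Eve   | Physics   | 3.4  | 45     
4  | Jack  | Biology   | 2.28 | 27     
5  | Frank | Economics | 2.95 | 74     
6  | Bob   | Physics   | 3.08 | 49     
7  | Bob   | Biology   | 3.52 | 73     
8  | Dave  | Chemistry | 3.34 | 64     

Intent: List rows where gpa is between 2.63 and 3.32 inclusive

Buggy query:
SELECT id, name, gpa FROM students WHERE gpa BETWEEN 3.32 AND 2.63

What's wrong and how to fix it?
Bug: BETWEEN expects the lower bound first; with 3.32 AND 2.63 the range is empty

Fix: Write BETWEEN 2.63 AND 3.32

Corrected query:
SELECT id, name, gpa FROM students WHERE gpa BETWEEN 2.63 AND 3.32

Result:
id | name  | gpa 
---+-------+-----
2  | Bob   | 3.3 
5  | Frank | 2.95
6  | Bob   | 3.08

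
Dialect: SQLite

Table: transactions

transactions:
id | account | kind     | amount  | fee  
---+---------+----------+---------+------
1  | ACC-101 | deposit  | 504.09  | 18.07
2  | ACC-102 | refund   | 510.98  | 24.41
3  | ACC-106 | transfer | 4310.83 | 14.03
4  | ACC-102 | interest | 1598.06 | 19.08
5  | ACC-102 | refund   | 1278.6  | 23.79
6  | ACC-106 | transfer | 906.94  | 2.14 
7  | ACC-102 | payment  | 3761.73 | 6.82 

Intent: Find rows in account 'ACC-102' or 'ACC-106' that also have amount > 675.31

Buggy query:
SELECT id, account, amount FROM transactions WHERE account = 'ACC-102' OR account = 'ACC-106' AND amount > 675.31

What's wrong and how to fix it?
Bug: Without parentheses, AND is evaluated before OR, so the amount filter only applies to the 'ACC-106' branch

Fix: Group the OR with parentheses (or use IN), then AND the threshold

Corrected query:
SELECT id, account, amount FROM transactions WHERE (account = 'ACC-102' OR account = 'ACC-106') AND amount > 675.31

Result:
id | account | amount 
---+---------+--------
3  | ACC-106 | 4310.83
4  | ACC-102 | 1598.06
5  | ACC-102 | 1278.6 
6  | ACC-106 | 906.94 
7  | ACC-102 | 3761.73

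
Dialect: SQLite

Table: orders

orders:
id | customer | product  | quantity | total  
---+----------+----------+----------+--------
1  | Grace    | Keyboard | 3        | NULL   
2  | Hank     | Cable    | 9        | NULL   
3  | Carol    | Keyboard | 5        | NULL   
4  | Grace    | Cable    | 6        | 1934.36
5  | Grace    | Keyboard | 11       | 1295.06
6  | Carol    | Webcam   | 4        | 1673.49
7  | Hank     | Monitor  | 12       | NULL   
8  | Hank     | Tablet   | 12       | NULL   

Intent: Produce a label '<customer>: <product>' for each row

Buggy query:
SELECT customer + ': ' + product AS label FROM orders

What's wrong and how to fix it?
Bug: '+' is numeric addition; on text columns SQLite converts them to 0 instead of concatenating

Fix: Replace + with || to concatenate text

Corrected query:
SELECT customer || ': ' || product AS label FROM orders

Result:
label          
---------------
Grace: Keyboard
Hank: Cable    
Carol: Keyboard
Grace: Cable   
Grace: Keyboard
Carol: Webcam  
Hank: Monitor  
Hank: Tablet   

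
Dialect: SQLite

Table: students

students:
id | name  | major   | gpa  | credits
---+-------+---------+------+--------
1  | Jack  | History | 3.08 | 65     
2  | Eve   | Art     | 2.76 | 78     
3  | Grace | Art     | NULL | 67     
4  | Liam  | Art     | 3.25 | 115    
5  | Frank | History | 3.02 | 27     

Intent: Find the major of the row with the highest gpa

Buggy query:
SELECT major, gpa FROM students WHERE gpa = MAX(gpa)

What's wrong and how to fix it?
Bug: MAX(gpa) is an aggregate and cannot be used directly in WHERE

Fix: Use a subquery: WHERE gpa = (SELECT MAX(gpa) FROM students)

Corrected query:
SELECT major, gpa FROM students WHERE gpa = (SELECT MAX(gpa) FROM students)

Result:
major | gpa 
------+-----
Art   | 3.25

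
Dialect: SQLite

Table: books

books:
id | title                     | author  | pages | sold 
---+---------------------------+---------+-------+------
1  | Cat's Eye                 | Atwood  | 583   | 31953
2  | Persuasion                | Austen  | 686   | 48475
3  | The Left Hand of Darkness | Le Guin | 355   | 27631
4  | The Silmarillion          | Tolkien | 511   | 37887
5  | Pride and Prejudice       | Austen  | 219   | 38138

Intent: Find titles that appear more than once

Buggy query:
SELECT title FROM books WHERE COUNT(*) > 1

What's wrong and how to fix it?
Bug: WHERE can't reference COUNT(*); aggregates are computed after WHERE

Fix: Group first, then use HAVING for the count condition

Corrected query:
SELECT title FROM books GROUP BY title HAVING COUNT(*) > 1

Result:
(no rows)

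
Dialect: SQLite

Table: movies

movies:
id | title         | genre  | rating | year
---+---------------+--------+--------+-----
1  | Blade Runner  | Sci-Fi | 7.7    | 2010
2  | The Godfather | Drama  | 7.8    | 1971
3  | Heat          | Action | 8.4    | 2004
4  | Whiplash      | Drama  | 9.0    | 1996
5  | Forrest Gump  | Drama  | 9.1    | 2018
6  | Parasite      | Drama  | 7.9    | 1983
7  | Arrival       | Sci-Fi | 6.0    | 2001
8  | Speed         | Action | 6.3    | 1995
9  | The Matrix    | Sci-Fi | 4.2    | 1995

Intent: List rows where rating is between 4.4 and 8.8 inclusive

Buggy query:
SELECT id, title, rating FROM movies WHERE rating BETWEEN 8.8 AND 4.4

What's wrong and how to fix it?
Bug: BETWEEN expects the lower bound first; with 8.8 AND 4.4 the range is empty

Fix: Swap the bounds so the smaller value comes first

Corrected query:
SELECT id, title, rating FROM movies WHERE rating BETWEEN 4.4 AND 8.8

Result:
id | title         | rating
---+---------------+-------
1  | Blade Runner  | 7.7   
2  | The Godfather | 7.8   
3  | Heat          | 8.4   
6  | Parasite      | 7.9   
7  | Arrival       | 6     
8  | Speed         | 6.3   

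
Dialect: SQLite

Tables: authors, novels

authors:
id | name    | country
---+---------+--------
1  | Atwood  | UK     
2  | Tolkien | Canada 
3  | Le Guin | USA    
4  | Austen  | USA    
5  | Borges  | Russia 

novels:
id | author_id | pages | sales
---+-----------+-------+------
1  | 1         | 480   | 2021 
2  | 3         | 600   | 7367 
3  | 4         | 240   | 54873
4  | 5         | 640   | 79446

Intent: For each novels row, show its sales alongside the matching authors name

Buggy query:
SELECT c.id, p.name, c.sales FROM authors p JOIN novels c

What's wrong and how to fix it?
Bug: JOIN with no ON clause produces a cartesian product; every novels row pairs with every authors row

Fix: Add ON c.author_id = p.id to the JOIN

Corrected query:
SELECT c.id, p.name, c.sales FROM authors p JOIN novels c ON c.author_id = p.id

Result:
id | name    | sales
---+---------+------
1  | Atwood  | 2021 
2  | Le Guin | 7367 
3  | Austen  | 54873
4  | Borges  | 79446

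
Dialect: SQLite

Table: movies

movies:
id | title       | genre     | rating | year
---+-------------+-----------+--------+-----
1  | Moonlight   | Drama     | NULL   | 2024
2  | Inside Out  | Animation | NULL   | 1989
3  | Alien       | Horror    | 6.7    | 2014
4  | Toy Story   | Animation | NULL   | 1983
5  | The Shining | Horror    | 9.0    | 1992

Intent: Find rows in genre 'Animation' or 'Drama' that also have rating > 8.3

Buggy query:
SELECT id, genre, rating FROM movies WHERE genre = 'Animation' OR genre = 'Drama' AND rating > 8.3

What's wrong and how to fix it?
Bug: Without parentheses, AND is evaluated before OR, so the rating filter only applies to the 'Drama' branch

Fix: Add parentheses around the OR so the AND applies to both alternatives

Corrected query:
SELECT id, genre, rating FROM movies WHERE (genre = 'Animation' OR genre = 'Drama') AND rating > 8.3

Result:
(no rows)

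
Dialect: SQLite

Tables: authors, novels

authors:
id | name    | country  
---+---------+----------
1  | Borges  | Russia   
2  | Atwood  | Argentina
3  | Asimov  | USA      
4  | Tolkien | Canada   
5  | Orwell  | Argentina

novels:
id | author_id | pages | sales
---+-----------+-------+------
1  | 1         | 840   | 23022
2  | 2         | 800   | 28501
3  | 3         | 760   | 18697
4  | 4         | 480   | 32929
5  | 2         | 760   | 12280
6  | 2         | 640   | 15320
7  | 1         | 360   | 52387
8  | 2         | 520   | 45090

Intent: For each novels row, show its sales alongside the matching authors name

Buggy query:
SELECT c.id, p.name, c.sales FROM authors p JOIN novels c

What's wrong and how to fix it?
Bug: JOIN with no ON clause produces a cartesian product; every novels row pairs with every authors row

Fix: Specify the join condition linking the foreign key to the parent id

Corrected query:
SELECT c.id, p.name, c.sales FROM authors p JOIN novels c ON c.author_id = p.id

Result:
id | name    | sales
---+---------+------
1  | Borges  | 23022
2  | Atwood  | 28501
3  | Asimov  | 18697
4  | Tolkien | 32929
5  | Atwood  | 12280
6  | Atwood  | 15320
7  | Borges  | 52387
8  | Atwood  | 45090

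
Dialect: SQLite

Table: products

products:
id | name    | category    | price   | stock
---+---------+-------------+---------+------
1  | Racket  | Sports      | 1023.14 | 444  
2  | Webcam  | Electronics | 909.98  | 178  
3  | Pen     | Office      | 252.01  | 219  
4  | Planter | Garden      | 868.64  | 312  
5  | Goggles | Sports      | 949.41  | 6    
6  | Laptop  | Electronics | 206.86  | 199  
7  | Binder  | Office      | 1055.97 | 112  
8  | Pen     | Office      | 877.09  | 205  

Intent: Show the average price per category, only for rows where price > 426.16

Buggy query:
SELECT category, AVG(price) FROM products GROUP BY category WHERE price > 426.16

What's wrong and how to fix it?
Bug: WHERE cannot follow GROUP BY

Fix: Move the WHERE clause before GROUP BY

Corrected query:
SELECT category, AVG(price) FROM products WHERE price > 426.16 GROUP BY category

Result:
category    | AVG(price)
------------+-----------
Electronics | 909.98    
Garden      | 868.64    
Office      | 966.53    
Sports      | 986.275   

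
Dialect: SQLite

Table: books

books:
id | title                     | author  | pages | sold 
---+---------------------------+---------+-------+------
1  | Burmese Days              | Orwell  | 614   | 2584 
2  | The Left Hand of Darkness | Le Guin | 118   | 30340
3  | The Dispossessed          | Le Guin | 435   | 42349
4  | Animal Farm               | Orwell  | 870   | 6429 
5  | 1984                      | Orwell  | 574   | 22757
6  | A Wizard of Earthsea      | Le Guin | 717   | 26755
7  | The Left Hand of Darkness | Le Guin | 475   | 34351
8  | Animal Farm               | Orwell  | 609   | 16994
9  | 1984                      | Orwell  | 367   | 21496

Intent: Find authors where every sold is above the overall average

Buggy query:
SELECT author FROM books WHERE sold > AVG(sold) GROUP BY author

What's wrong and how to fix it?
Bug: WHERE evaluates per row before aggregation, so AVG() is unavailable

Fix: Use a subquery for AVG and a HAVING MIN(...) filter so the condition holds for every row in the group

Corrected query:
SELECT author FROM books GROUP BY author HAVING MIN(sold) > (SELECT AVG(sold) FROM books)

Result:
author 
-------
Le Guin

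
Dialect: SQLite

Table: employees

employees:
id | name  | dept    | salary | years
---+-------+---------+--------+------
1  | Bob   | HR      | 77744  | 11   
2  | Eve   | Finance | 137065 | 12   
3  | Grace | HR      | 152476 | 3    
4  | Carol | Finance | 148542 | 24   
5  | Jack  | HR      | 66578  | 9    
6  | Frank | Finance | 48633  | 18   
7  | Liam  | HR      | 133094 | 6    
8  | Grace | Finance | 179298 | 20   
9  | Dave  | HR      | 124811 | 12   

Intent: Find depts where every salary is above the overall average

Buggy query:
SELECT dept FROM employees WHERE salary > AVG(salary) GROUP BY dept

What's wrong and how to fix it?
Bug: WHERE evaluates per row before aggregation, so AVG() is unavailable

Fix: Compute the overall average in a scalar subquery and compare each group's MIN against it in HAVING

Corrected query:
SELECT dept FROM employees GROUP BY dept HAVING MIN(salary) > (SELECT AVG(salary) FROM employees)

Result:
(no rows)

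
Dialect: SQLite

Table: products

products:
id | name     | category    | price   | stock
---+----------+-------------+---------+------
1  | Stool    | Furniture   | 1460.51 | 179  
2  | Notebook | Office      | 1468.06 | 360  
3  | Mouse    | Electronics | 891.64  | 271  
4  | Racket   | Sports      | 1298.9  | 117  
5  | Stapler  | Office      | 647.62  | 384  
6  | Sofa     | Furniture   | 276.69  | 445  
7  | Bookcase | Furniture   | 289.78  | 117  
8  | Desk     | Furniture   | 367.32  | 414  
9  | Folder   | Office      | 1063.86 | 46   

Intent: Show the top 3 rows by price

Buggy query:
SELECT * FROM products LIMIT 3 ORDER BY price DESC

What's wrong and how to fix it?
Bug: ORDER BY cannot follow LIMIT; LIMIT is the final clause

Fix: Sort with ORDER BY, then apply LIMIT

Corrected query:
SELECT * FROM products ORDER BY price DESC LIMIT 3

Result:
id | name     | category  | price   | stock
---+----------+-----------+---------+------
2  | Notebook | Office    | 1468.06 | 360  
1  | Stool    | Furniture | 1460.51 | 179  
4  | Racket   | Sports    | 1298.9  | 117  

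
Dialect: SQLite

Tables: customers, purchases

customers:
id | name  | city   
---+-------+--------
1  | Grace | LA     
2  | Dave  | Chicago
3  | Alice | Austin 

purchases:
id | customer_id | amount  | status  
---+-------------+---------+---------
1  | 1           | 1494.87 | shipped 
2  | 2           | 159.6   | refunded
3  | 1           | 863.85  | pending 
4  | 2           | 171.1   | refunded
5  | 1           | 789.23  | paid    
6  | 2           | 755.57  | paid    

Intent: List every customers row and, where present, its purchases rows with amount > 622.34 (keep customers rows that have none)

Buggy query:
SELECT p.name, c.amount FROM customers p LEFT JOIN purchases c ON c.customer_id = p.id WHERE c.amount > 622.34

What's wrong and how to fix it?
Bug: Filtering c.amount in WHERE discards the NULL rows produced by LEFT JOIN, turning it into an inner join

Fix: Put 'c.amount > 622.34' in the JOIN's ON clause instead of WHERE

Corrected query:
SELECT p.name, c.amount FROM customers p LEFT JOIN purchases c ON c.customer_id = p.id AND c.amount > 622.34

Result:
name  | amount 
------+--------
Grace | 789.23 
Grace | 863.85 
Grace | 1494.87
Dave  | 755.57 
Alice | NULL   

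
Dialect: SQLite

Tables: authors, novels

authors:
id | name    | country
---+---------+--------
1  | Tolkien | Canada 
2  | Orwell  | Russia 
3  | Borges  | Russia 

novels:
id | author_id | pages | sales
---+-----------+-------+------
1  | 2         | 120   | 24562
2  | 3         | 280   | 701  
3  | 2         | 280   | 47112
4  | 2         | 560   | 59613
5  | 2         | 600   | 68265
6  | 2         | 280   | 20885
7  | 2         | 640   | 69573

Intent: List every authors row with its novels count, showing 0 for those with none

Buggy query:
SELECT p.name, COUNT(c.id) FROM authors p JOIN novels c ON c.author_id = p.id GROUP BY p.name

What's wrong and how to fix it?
Bug: An inner join excludes parents with zero children

Fix: Switch to LEFT JOIN to retain unmatched parent rows

Corrected query:
SELECT p.name, COUNT(c.id) FROM authors p LEFT JOIN novels c ON c.author_id = p.id GROUP BY p.name

Result:
name    | COUNT(c.id)
--------+------------
Borges  | 1          
Orwell  | 6          
Tolkien | 0          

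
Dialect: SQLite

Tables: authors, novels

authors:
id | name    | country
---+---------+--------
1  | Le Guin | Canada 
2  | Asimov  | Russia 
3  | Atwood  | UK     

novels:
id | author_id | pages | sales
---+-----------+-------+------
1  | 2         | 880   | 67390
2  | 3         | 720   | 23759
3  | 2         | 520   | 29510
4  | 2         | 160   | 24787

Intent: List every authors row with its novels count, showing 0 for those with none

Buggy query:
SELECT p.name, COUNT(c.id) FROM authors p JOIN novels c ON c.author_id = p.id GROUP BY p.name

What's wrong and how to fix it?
Bug: INNER JOIN drops authors rows that have no matching novels rows

Fix: Switch to LEFT JOIN to retain unmatched parent rows

Corrected query:
SELECT p.name, COUNT(c.id) FROM authors p LEFT JOIN novels c ON c.author_id = p.id GROUP BY p.name

Result:
name    | COUNT(c.id)
--------+------------
Asimov  | 3          
Atwood  | 1          
Le Guin | 0          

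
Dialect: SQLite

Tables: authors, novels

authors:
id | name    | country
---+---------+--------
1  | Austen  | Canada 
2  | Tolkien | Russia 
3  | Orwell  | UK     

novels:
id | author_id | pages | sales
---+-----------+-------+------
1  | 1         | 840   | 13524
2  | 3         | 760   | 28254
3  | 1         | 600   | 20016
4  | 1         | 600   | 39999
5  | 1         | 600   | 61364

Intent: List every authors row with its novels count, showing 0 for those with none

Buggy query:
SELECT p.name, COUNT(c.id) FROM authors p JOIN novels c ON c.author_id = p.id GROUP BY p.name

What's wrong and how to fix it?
Bug: INNER JOIN drops authors rows that have no matching novels rows

Fix: Switch to LEFT JOIN to retain unmatched parent rows

Corrected query:
SELECT p.name, COUNT(c.id) FROM authors p LEFT JOIN novels c ON c.author_id = p.id GROUP BY p.name

Result:
name    | COUNT(c.id)
--------+------------
Austen  | 4          
Orwell  | 1          
Tolkien | 0          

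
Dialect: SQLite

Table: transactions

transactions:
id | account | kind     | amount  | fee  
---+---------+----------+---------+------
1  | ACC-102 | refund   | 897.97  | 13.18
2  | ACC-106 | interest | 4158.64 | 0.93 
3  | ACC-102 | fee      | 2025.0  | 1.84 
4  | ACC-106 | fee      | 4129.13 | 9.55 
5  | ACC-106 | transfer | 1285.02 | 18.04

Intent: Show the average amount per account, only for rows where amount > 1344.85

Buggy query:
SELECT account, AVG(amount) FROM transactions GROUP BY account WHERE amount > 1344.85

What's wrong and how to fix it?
Bug: Row-level WHERE must come before GROUP BY in the clause order

Fix: Place WHERE between FROM and GROUP BY

Corrected query:
SELECT account, AVG(amount) FROM transactions WHERE amount > 1344.85 GROUP BY account

Result:
account | AVG(amount)
--------+------------
ACC-102 | 2025       
ACC-106 | 4143.885   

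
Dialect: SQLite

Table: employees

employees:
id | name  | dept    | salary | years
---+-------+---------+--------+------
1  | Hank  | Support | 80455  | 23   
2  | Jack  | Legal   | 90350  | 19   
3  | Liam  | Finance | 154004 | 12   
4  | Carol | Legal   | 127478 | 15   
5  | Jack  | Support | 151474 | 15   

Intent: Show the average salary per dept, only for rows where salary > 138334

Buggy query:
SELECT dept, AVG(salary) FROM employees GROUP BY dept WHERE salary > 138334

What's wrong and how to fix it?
Bug: Row-level WHERE must come before GROUP BY in the clause order

Fix: Place WHERE between FROM and GROUP BY

Corrected query:
SELECT dept, AVG(salary) FROM employees WHERE salary > 138334 GROUP BY dept

Result:
dept    | AVG(salary)
--------+------------
Finance | 154004     
Support | 151474     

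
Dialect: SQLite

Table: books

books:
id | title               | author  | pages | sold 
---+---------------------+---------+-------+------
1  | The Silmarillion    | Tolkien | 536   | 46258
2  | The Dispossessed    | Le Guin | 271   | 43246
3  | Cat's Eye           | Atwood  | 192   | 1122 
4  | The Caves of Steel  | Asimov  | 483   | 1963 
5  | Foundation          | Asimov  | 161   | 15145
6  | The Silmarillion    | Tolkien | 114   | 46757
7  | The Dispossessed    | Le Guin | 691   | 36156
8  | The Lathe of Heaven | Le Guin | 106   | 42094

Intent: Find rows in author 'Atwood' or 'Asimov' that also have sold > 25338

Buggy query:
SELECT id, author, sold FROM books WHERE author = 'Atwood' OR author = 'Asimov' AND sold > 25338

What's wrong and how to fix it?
Bug: AND binds tighter than OR, so this parses as author = 'Atwood' OR (author = 'Asimov' AND sold > 25338)

Fix: Group the OR with parentheses (or use IN), then AND the threshold

Corrected query:
SELECT id, author, sold FROM books WHERE (author = 'Atwood' OR author = 'Asimov') AND sold > 25338

Result:
(no rows)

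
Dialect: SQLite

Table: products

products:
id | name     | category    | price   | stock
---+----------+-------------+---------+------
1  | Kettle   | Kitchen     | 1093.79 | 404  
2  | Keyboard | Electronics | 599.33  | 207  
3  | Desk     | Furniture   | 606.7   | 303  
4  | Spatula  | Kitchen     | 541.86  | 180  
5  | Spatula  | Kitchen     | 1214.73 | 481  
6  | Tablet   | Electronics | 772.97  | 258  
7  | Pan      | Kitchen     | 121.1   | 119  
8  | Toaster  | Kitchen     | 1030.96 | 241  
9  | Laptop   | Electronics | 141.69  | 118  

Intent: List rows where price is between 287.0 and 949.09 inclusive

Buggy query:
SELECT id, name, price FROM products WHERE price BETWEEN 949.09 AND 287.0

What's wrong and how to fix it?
Bug: The bounds are reversed; BETWEEN a AND b requires a <= b to match anything

Fix: Swap the bounds so the smaller value comes first

Corrected query:
SELECT id, name, price FROM products WHERE price BETWEEN 287.0 AND 949.09

Result:
id | name     | price 
---+----------+-------
2  | Keyboard | 599.33
3  | Desk     | 606.7 
4  | Spatula  | 541.86
6  | Tablet   | 772.97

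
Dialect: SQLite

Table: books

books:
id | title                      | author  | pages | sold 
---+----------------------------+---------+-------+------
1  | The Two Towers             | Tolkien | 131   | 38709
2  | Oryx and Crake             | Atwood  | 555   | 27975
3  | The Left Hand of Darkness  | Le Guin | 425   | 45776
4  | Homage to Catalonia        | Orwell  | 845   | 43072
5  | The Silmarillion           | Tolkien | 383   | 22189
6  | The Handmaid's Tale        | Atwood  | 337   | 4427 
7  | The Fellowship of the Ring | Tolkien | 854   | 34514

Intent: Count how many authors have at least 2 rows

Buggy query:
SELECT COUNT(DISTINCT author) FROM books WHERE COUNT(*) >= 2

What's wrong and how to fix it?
Bug: WHERE filters individual rows, not groups, so a group-level COUNT is invalid there

Fix: Group first with HAVING COUNT(*) >= 2, then COUNT the resulting groups

Corrected query:
SELECT COUNT(*) FROM (SELECT author FROM books GROUP BY author HAVING COUNT(*) >= 2)

Result:
COUNT(*)
--------
2       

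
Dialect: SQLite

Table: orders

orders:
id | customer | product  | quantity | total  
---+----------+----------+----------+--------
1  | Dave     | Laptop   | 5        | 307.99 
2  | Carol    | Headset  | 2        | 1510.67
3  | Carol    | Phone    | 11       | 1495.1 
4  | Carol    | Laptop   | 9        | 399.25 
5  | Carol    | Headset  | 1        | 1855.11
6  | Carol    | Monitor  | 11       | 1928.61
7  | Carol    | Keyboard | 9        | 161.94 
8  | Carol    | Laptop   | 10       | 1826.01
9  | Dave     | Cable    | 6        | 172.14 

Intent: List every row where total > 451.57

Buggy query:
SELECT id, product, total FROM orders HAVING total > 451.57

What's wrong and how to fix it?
Bug: This is a non-aggregate query (no GROUP BY, no aggregates), so in SQLite the HAVING clause is invalid here; a row-level condition belongs in WHERE

Fix: Use WHERE for row-level filtering

Corrected query:
SELECT id, product, total FROM orders WHERE total > 451.57

Result:
id | product | total  
---+---------+--------
2  | Headset | 1510.67
3  | Phone   | 1495.1 
5  | Headset | 1855.11
6  | Monitor | 1928.61
8  | Laptop  | 1826.01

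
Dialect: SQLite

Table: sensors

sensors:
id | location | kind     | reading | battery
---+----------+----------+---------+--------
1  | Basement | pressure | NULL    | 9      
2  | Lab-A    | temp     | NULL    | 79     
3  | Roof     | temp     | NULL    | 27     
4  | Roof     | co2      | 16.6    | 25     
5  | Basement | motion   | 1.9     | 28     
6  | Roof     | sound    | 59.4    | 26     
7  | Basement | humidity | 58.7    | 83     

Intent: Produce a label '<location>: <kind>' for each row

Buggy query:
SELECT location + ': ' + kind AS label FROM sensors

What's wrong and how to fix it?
Bug: SQLite uses || for string concatenation; + coerces text to numbers (yielding 0)

Fix: Replace + with || to concatenate text

Corrected query:
SELECT location || ': ' || kind AS label FROM sensors

Result:
label             
------------------
Basement: pressure
Lab-A: temp       
Roof: temp        
Roof: co2         
Basement: motion  
Roof: sound       
Basement: humidity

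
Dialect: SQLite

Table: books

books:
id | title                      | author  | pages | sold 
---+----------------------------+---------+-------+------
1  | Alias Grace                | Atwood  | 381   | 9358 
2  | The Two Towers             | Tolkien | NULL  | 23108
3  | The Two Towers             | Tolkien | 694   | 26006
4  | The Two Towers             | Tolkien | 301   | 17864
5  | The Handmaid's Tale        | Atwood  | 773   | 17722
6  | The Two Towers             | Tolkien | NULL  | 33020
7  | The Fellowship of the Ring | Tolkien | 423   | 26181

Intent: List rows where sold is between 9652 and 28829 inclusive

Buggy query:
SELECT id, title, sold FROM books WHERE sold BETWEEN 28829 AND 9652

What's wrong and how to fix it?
Bug: The bounds are reversed; BETWEEN a AND b requires a <= b to match anything

Fix: Write BETWEEN 9652 AND 28829

Corrected query:
SELECT id, title, sold FROM books WHERE sold BETWEEN 9652 AND 28829

Result:
id | title                      | sold 
---+----------------------------+------
2  | The Two Towers             | 23108
3  | The Two Towers             | 26006
4  | The Two Towers             | 17864
5  | The Handmaid's Tale        | 17722
7  | The Fellowship of the Ring | 26181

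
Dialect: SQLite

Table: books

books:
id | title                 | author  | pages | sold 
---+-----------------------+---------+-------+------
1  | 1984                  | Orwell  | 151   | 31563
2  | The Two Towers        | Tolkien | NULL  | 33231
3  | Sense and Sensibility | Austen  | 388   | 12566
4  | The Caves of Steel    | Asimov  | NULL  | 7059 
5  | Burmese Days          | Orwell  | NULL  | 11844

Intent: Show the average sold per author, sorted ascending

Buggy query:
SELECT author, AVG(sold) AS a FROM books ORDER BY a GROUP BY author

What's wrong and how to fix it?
Bug: ORDER BY appears before GROUP BY; SQL clause order requires GROUP BY first

Fix: Move ORDER BY to the end, after GROUP BY

Corrected query:
SELECT author, AVG(sold) AS a FROM books GROUP BY author ORDER BY a

Result:
author  | a      
--------+--------
Asimov  | 7059   
Austen  | 12566  
Orwell  | 21703.5
Tolkien | 33231  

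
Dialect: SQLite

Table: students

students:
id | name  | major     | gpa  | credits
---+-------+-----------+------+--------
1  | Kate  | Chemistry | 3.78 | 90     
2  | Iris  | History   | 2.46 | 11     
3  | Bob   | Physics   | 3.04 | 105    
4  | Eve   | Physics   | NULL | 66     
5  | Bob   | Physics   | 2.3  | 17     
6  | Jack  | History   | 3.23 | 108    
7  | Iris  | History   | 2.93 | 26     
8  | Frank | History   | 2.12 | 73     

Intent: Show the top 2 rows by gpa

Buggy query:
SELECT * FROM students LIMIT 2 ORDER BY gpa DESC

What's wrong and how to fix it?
Bug: ORDER BY cannot follow LIMIT; LIMIT is the final clause

Fix: Sort with ORDER BY, then apply LIMIT

Corrected query:
SELECT * FROM students ORDER BY gpa DESC LIMIT 2

Result:
id | name | major     | gpa  | credits
---+------+-----------+------+--------
1  | Kate | Chemistry | 3.78 | 90     
6  | Jack | History   | 3.23 | 108    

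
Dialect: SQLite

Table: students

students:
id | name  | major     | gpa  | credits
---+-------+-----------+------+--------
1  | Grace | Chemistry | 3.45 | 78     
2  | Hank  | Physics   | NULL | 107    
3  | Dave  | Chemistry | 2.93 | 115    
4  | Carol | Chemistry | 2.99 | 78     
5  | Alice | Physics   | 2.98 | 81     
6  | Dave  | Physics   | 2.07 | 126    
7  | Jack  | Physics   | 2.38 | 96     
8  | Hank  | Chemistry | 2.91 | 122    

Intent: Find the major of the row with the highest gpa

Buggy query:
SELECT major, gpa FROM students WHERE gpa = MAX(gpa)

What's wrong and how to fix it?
Bug: MAX(gpa) is an aggregate and cannot be used directly in WHERE

Fix: Use a subquery: WHERE gpa = (SELECT MAX(gpa) FROM students)

Corrected query:
SELECT major, gpa FROM students WHERE gpa = (SELECT MAX(gpa) FROM students)

Result:
major     | gpa 
----------+-----
Chemistry | 3.45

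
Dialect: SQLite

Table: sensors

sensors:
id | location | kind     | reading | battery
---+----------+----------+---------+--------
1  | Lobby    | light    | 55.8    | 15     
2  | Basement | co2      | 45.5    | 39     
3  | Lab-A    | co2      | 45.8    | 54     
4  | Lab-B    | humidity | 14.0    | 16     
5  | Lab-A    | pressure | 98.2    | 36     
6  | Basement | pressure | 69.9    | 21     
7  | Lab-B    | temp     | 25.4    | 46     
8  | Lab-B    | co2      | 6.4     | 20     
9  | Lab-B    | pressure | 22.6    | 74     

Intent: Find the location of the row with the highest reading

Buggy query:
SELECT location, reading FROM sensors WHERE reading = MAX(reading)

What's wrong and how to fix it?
Bug: WHERE is evaluated per row; an aggregate over the whole table isn't defined there

Fix: Wrap MAX in a scalar subquery so WHERE compares against a single value

Corrected query:
SELECT location, reading FROM sensors WHERE reading = (SELECT MAX(reading) FROM sensors)

Result:
location | reading
---------+--------
Lab-A    | 98.2   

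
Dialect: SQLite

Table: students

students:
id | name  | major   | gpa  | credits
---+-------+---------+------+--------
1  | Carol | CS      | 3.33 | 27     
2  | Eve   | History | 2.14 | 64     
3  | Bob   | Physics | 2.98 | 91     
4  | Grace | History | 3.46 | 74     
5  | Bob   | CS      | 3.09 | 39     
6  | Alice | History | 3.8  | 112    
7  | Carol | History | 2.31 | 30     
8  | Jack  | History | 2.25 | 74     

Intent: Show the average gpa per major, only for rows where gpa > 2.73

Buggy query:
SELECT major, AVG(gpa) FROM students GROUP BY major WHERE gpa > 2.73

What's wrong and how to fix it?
Bug: WHERE cannot follow GROUP BY

Fix: Move the WHERE clause before GROUP BY

Corrected query:
SELECT major, AVG(gpa) FROM students WHERE gpa > 2.73 GROUP BY major

Result:
major   | AVG(gpa)
--------+---------
CS      | 3.21    
History | 3.63    
Physics | 2.98    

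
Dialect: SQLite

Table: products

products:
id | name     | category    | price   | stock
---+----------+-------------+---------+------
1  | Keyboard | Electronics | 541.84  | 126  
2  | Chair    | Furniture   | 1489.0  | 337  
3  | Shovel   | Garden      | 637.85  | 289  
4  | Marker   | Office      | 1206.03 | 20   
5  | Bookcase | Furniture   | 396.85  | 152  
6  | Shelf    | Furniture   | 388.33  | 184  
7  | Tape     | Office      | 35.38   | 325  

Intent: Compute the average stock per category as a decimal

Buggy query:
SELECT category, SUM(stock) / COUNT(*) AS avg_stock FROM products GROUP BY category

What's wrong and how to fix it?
Bug: Both operands are integers, so '/' performs integer division and truncates

Fix: Multiply by 1.0 (or CAST to REAL) to force floating-point division

Corrected query:
SELECT category, SUM(stock) * 1.0 / COUNT(*) AS avg_stock FROM products GROUP BY category

Result:
category    | avg_stock 
------------+-----------
Electronics | 126       
Furniture   | 224.333333
Garden      | 289       
Office      | 172.5     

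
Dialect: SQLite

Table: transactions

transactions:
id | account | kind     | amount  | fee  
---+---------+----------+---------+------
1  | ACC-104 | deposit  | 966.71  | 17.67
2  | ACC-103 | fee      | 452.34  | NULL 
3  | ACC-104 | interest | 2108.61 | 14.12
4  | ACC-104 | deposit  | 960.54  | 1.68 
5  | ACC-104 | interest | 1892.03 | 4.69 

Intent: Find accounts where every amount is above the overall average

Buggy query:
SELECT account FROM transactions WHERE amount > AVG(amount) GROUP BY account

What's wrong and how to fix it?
Bug: AVG() is an aggregate; it can't sit directly in WHERE

Fix: Compute the overall average in a scalar subquery and compare each group's MIN against it in HAVING

Corrected query:
SELECT account FROM transactions GROUP BY account HAVING MIN(amount) > (SELECT AVG(amount) FROM transactions)

Result:
(no rows)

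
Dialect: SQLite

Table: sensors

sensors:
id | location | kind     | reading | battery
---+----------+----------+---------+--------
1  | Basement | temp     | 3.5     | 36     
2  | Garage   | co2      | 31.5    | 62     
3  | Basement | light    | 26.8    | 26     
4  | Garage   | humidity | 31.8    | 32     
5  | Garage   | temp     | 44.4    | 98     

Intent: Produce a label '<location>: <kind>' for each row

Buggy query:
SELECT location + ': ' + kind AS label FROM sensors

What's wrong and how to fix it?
Bug: SQLite uses || for string concatenation; + coerces text to numbers (yielding 0)

Fix: Replace + with || to concatenate text

Corrected query:
SELECT location || ': ' || kind AS label FROM sensors

Result:
label           
----------------
Basement: temp  
Garage: co2     
Basement: light 
Garage: humidity
Garage: temp    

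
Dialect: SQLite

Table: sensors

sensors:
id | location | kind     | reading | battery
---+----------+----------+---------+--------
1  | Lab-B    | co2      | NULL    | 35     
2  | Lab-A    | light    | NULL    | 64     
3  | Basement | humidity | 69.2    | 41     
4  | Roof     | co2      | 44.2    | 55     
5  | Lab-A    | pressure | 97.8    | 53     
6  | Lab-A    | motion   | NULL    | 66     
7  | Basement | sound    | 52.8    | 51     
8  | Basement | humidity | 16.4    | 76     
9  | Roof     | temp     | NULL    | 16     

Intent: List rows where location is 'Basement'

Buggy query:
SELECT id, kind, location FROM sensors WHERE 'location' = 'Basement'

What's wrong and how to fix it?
Bug: 'location' in single quotes is a string literal, not the column; the comparison is literal-vs-literal and never true

Fix: Reference the column as location without single quotes

Corrected query:
SELECT id, kind, location FROM sensors WHERE location = 'Basement'

Result:
id | kind     | location
---+----------+---------
3  | humidity | Basement
7  | sound    | Basement
8  | humidity | Basement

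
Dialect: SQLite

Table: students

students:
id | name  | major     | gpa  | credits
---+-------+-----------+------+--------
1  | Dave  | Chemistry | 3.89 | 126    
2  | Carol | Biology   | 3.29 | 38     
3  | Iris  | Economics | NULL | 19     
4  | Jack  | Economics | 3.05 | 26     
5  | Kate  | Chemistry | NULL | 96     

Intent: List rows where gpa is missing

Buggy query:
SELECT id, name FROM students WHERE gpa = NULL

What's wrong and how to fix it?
Bug: '= NULL' is always unknown in SQL three-valued logic, so no rows match

Fix: Replace '= NULL' with 'IS NULL'

Corrected query:
SELECT id, name FROM students WHERE gpa IS NULL

Result:
id | name
---+-----
3  | Iris
5  | Kate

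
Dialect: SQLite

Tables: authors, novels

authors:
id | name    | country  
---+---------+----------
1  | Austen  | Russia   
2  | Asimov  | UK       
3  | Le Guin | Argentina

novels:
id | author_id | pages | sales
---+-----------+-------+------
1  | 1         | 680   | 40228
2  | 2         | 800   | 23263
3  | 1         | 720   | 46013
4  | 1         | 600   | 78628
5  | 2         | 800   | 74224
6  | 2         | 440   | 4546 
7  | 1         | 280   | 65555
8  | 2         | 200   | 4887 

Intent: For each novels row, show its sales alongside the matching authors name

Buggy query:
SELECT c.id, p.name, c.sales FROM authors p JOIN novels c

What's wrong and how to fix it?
Bug: Missing join condition: each novels row is matched to all authors rows instead of just its own

Fix: Specify the join condition linking the foreign key to the parent id

Corrected query:
SELECT c.id, p.name, c.sales FROM authors p JOIN novels c ON c.author_id = p.id

Result:
id | name   | sales
---+--------+------
1  | Austen | 40228
2  | Asimov | 23263
3  | Austen | 46013
4  | Austen | 78628
5  | Asimov | 74224
6  | Asimov | 4546 
7  | Austen | 65555
8  | Asimov | 4887 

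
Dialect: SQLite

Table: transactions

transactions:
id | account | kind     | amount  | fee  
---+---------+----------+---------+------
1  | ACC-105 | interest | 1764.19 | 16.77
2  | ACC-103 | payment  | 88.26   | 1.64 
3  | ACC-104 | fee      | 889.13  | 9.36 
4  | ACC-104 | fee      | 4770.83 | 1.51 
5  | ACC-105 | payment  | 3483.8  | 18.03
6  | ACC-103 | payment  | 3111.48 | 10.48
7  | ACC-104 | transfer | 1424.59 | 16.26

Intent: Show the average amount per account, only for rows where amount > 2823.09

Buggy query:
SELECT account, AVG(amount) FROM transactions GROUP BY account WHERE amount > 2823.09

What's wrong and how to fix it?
Bug: WHERE cannot follow GROUP BY

Fix: Move the WHERE clause before GROUP BY

Corrected query:
SELECT account, AVG(amount) FROM transactions WHERE amount > 2823.09 GROUP BY account

Result:
account | AVG(amount)
--------+------------
ACC-103 | 3111.48    
ACC-104 | 4770.83    
ACC-105 | 3483.8     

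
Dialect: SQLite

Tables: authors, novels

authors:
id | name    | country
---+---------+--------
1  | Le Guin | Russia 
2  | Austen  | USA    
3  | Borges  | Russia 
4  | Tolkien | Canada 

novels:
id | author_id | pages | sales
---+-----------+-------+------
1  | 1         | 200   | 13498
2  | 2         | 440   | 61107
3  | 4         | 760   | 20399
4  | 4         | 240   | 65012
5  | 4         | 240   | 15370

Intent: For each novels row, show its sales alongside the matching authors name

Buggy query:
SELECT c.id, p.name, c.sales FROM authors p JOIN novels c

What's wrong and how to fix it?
Bug: Missing join condition: each novels row is matched to all authors rows instead of just its own

Fix: Specify the join condition linking the foreign key to the parent id

Corrected query:
SELECT c.id, p.name, c.sales FROM authors p JOIN novels c ON c.author_id = p.id

Result:
id | name    | sales
---+---------+------
1  | Le Guin | 13498
2  | Austen  | 61107
3  | Tolkien | 20399
4  | Tolkien | 65012
5  | Tolkien | 15370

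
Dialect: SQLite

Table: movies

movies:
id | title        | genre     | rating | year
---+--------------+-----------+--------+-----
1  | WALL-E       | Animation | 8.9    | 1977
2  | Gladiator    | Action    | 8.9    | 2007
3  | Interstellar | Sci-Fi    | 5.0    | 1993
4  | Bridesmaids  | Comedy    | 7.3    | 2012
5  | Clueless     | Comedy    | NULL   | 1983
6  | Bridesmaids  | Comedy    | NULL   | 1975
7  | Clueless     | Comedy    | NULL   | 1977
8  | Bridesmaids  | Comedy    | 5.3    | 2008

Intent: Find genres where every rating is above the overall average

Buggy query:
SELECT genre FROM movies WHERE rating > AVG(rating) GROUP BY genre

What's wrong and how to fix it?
Bug: AVG() is an aggregate; it can't sit directly in WHERE

Fix: Compute the overall average in a scalar subquery and compare each group's MIN against it in HAVING

Corrected query:
SELECT genre FROM movies GROUP BY genre HAVING MIN(rating) > (SELECT AVG(rating) FROM movies)

Result:
genre    
---------
Action   
Animation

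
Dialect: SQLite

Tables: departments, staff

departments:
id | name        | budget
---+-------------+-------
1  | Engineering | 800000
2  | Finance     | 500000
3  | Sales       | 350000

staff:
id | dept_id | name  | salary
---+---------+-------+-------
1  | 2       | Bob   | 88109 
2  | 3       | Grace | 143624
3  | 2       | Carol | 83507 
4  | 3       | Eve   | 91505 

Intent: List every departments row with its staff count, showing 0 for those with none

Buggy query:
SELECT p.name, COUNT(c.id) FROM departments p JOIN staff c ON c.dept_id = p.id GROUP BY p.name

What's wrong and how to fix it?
Bug: INNER JOIN drops departments rows that have no matching staff rows

Fix: Switch to LEFT JOIN to retain unmatched parent rows

Corrected query:
SELECT p.name, COUNT(c.id) FROM departments p LEFT JOIN staff c ON c.dept_id = p.id GROUP BY p.name

Result:
name        | COUNT(c.id)
------------+------------
Engineering | 0          
Finance     | 2          
Sales       | 2          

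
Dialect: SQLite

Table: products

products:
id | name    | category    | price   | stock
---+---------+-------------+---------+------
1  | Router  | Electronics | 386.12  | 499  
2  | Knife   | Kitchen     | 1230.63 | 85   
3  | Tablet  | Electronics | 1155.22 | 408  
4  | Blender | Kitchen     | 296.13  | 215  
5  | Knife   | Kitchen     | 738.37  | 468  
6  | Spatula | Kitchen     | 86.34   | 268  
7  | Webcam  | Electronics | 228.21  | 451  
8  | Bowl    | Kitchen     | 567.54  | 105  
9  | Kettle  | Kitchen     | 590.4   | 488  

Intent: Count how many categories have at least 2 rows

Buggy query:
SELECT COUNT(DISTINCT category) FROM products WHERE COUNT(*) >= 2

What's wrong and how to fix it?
Bug: WHERE filters individual rows, not groups, so a group-level COUNT is invalid there

Fix: Use a subquery that GROUPs and filters with HAVING, then count its rows

Corrected query:
SELECT COUNT(*) FROM (SELECT category FROM products GROUP BY category HAVING COUNT(*) >= 2)

Result:
COUNT(*)
--------
2       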